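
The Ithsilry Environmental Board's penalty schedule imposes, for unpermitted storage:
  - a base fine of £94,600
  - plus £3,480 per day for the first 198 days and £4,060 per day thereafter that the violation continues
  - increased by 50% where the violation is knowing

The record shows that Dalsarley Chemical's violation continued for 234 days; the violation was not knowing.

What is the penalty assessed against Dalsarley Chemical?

£929,800

First 198 days: 198 × £3,480 = £689,040
Remaining days: (234 − 198) × £4,060 = £146,160
Per-day component: £689,040 + £146,160 = £835,200
Base plus per-day: £94,600 + £835,200 = £929,800
The violation was not knowing: no 50% increase.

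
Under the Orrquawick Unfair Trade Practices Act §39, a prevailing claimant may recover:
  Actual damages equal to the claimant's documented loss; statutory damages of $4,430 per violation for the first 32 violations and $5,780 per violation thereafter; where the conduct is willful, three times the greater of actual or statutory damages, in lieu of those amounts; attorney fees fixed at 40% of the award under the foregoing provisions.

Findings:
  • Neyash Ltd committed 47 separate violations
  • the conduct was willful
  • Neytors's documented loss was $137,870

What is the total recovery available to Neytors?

First 32 violations: 32 × $4,430 = $141,760
Remaining violations: (47 − 32) × $5,780 = $86,700
Statutory damages: $141,760 + $86,700 = $228,460
Greater of actual damages ($137,870) or statutory damages ($228,460): $228,460
Trebled: 3 × $228,460 = $685,380
Attorney fees: 40% of $685,380 = $274,152
Total recovery: $685,380 + $274,152 = $959,532

$959,532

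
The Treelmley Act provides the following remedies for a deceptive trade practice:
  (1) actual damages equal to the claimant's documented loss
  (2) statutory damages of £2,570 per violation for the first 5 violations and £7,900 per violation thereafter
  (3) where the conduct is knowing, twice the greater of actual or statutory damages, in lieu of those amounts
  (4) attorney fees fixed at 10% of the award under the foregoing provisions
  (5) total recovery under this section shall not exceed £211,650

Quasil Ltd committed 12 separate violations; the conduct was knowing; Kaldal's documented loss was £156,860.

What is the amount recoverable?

£211,650

First 5 violations: 5 × £2,570 = £12,850
Remaining violations: (12 − 5) × £7,900 = £55,300
Statutory damages: £12,850 + £55,300 = £68,150
Greater of actual damages (£156,860) or statutory damages (£68,150): £156,860
Doubled: 2 × £156,860 = £313,720
Attorney fees: 10% of £313,720 = £31,372
Total before cap: £313,720 + £31,372 = £345,092
Cap at £211,650: £345,092 exceeds the cap → £211,650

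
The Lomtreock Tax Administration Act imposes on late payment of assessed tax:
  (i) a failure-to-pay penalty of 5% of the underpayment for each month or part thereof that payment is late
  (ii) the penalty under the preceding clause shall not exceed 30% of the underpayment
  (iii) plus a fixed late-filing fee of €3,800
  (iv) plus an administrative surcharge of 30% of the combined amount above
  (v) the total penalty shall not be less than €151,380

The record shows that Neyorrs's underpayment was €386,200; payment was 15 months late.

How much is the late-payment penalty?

Accrued rate: 5% × 15 = 75%, capped at 30% → 30%
Failure-to-pay penalty: 30% of €386,200 = €115,860
Penalty before surcharge: €115,860 + €3,800 = €119,660
Administrative surcharge: 30% of €119,660 = €35,898
Total penalty: €119,660 + €35,898 = €155,558
Minimum €151,380: €155,558 meets the minimum, no increase.

€155,558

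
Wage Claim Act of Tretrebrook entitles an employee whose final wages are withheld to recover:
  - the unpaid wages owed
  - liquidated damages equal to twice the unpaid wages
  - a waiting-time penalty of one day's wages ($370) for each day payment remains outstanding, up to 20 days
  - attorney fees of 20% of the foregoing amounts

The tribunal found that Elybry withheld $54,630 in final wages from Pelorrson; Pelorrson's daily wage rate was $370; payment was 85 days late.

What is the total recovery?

$205,548

Doubled: 2 × $54,630 = $109,260
Penalty days: min(85, 20) = 20
Waiting-time penalty: 20 × $370 = $7,400
Subtotal: $54,630 + $109,260 + $7,400 = $171,290
Attorney fees: 20% of $171,290 = $34,258
Total award: $171,290 + $34,258 = $205,548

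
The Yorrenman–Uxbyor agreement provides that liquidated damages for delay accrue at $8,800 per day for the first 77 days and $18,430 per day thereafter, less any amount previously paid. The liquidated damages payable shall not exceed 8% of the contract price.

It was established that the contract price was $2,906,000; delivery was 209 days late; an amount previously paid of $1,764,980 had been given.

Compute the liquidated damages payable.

First 77 days: 77 × $8,800 = $677,600
Remaining days: (209 − 77) × $18,430 = $2,432,760
Accrued per-day damages: $677,600 + $2,432,760 = $3,110,360
Less amount previously paid: $3,110,360 − $1,764,980 = $1,345,380
Cap: 8% of $2,906,000 = $232,480
Cap at $232,480: $1,345,380 exceeds the cap → $232,480

$232,480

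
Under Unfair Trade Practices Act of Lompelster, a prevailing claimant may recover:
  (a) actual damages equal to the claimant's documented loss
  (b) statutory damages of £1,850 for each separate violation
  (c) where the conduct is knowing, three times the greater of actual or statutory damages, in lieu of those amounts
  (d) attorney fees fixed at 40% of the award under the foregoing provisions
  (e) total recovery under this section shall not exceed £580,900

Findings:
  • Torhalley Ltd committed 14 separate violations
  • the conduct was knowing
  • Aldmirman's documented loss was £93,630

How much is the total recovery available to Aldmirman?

£393,246

Statutory damages: 14 × £1,850 = £25,900
Greater of actual damages (£93,630) or statutory damages (£25,900): £93,630
Trebled: 3 × £93,630 = £280,890
Attorney fees: 40% of £280,890 = £112,356
Total before cap: £280,890 + £112,356 = £393,246
Cap at £580,900: £393,246 is within the cap, no reduction.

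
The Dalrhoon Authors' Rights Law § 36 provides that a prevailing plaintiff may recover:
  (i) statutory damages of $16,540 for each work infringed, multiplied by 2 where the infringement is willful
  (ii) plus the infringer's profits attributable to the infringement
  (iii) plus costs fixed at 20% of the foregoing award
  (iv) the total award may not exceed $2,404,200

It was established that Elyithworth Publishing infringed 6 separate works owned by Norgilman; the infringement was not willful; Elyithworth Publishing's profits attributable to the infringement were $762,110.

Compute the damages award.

Award: $1,033,620

Statutory damages: 6 × $16,540 = $99,240
Infringement not willful: no ×2 enhancement.
Combined award: $99,240 + $762,110 = $861,350
Costs: 20% of $861,350 = $172,270
Award plus costs: $861,350 + $172,270 = $1,033,620
Cap at $2,404,200: $1,033,620 is within the cap, no reduction.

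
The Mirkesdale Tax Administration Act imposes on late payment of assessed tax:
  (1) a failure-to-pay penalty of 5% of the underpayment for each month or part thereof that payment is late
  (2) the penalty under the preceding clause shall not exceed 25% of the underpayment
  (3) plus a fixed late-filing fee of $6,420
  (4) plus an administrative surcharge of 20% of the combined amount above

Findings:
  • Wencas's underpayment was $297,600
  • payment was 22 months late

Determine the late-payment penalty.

Accrued rate: 5% × 22 = 110%, capped at 25% → 25%
Failure-to-pay penalty: 25% of $297,600 = $74,400
Penalty before surcharge: $74,400 + $6,420 = $80,820
Administrative surcharge: 20% of $80,820 = $16,164
Total penalty: $80,820 + $16,164 = $96,984

Penalty: $96,984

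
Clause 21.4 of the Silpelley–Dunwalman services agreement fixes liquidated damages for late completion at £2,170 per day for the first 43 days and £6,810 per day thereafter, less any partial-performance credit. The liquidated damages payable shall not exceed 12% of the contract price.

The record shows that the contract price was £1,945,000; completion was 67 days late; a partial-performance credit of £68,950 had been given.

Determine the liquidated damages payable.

First 43 days: 43 × £2,170 = £93,310
Remaining days: (67 − 43) × £6,810 = £163,440
Accrued per-day damages: £93,310 + £163,440 = £256,750
Less partial-performance credit: £256,750 − £68,950 = £187,800
Cap: 12% of £1,945,000 = £233,400
Cap at £233,400: £187,800 is within the cap, no reduction.

£187,800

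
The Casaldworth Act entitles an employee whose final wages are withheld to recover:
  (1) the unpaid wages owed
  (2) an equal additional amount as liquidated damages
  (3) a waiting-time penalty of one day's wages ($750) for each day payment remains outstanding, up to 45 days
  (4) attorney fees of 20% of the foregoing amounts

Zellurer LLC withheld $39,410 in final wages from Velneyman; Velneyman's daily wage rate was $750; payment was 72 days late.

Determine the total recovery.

$135,084

Liquidated damages (equal amount): $39,410
Penalty days: min(72, 45) = 45
Waiting-time penalty: 45 × $750 = $33,750
Subtotal: $39,410 + $39,410 + $33,750 = $112,570
Attorney fees: 20% of $112,570 = $22,514
Total award: $112,570 + $22,514 = $135,084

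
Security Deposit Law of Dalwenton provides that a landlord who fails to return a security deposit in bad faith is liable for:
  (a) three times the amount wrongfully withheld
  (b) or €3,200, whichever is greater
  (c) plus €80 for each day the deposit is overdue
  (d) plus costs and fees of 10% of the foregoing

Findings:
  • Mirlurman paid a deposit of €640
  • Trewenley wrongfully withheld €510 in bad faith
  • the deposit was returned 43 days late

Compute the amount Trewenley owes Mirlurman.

Trebled: 3 × €510 = €1,530
Minimum €3,200: €1,530 is below the minimum → €3,200
Late-return penalty: 43 × €80 = €3,440
Damages plus late penalty: €3,200 + €3,440 = €6,640
Costs and fees: 10% of €6,640 = €664
Total recovery: €6,640 + €664 = €7,304

Recovery: €7,304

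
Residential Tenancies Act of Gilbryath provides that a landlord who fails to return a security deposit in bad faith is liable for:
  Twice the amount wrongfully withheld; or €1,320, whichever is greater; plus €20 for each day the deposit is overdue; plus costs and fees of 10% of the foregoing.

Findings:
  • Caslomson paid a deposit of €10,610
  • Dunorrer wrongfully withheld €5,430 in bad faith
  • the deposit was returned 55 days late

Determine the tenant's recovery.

€13,156

Doubled: 2 × €5,430 = €10,860
Minimum €1,320: €10,860 meets the minimum, no increase.
Late-return penalty: 55 × €20 = €1,100
Damages plus late penalty: €10,860 + €1,100 = €11,960
Costs and fees: 10% of €11,960 = €1,196
Total recovery: €11,960 + €1,196 = €13,156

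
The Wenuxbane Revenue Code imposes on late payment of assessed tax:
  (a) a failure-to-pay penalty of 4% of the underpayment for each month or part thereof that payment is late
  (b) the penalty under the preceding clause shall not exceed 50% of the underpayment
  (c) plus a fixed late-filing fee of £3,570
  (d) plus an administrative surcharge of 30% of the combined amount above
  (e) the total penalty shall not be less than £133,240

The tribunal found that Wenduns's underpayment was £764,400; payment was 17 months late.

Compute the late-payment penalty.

Accrued rate: 4% × 17 = 68%, capped at 50% → 50%
Failure-to-pay penalty: 50% of £764,400 = £382,200
Penalty before surcharge: £382,200 + £3,570 = £385,770
Administrative surcharge: 30% of £385,770 = £115,731
Total penalty: £385,770 + £115,731 = £501,501
Minimum £133,240: £501,501 meets the minimum, no increase.

£501,501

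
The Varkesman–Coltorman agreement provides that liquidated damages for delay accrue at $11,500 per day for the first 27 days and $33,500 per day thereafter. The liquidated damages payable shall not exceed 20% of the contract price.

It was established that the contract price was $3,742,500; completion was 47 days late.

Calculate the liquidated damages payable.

First 27 days: 27 × $11,500 = $310,500
Remaining days: (47 − 27) × $33,500 = $670,000
Accrued per-day damages: $310,500 + $670,000 = $980,500
Cap: 20% of $3,742,500 = $748,500
Cap at $748,500: $980,500 exceeds the cap → $748,500

Liquidated damages: $748,500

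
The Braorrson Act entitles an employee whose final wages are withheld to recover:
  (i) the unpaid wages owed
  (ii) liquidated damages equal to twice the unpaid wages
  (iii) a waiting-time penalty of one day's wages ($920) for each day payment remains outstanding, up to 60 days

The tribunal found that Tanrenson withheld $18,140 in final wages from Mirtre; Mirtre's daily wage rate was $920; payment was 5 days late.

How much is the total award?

Doubled: 2 × $18,140 = $36,280
Penalty days: min(5, 60) = 5
Waiting-time penalty: 5 × $920 = $4,600
Total award: $18,140 + $36,280 + $4,600 = $59,020

$59,020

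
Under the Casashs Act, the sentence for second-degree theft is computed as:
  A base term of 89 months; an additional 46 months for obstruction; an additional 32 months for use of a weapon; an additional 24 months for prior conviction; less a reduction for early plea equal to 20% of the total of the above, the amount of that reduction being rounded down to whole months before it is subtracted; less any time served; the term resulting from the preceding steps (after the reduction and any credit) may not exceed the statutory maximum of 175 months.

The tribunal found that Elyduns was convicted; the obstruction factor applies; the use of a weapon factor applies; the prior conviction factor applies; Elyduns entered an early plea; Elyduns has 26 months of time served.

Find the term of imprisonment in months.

127 months

Obstruction enhancement: +46 months
Use of a weapon enhancement: +32 months
Prior conviction enhancement: +24 months
Adjusted term: 89 months + 46 months + 32 months + 24 months = 191 months
Early plea reduction: 20% of 191 months = 38 months (rounded down)
After reduction: 191 − 38 = 153 months
Less time served: 153 months − 26 months = 127 months
Cap at 175 months: 127 months is within the cap, no reduction.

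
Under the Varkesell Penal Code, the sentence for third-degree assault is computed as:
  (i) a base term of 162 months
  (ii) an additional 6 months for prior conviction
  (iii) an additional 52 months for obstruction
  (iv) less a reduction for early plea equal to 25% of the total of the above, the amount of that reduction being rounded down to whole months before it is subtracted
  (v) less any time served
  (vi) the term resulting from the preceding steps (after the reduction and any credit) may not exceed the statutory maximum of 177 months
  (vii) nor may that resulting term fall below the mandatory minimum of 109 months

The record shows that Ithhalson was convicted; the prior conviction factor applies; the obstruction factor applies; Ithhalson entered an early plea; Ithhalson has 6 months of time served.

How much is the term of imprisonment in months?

Prior conviction enhancement: +6 months
Obstruction enhancement: +52 months
Adjusted term: 162 months + 6 months + 52 months = 220 months
Early plea reduction: 25% of 220 months = 55 months (rounded down)
After reduction: 220 − 55 = 165 months
Less time served: 165 months − 6 months = 159 months
Cap at 177 months: 159 months is within the cap, no reduction.
Minimum 109 months: 159 months meets the minimum, no increase.

159 months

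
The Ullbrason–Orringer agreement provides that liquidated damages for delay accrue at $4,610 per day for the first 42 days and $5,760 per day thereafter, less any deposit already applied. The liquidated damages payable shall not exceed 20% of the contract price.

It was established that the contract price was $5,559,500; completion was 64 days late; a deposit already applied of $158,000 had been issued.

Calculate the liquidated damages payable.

First 42 days: 42 × $4,610 = $193,620
Remaining days: (64 − 42) × $5,760 = $126,720
Accrued per-day damages: $193,620 + $126,720 = $320,340
Less deposit already applied: $320,340 − $158,000 = $162,340
Cap: 20% of $5,559,500 = $1,111,900
Cap at $1,111,900: $162,340 is within the cap, no reduction.

$162,340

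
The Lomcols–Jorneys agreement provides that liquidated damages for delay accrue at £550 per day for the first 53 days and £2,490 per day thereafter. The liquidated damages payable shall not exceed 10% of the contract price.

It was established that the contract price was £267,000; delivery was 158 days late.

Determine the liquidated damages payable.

£26,700

First 53 days: 53 × £550 = £29,150
Remaining days: (158 − 53) × £2,490 = £261,450
Accrued per-day damages: £29,150 + £261,450 = £290,600
Cap: 10% of £267,000 = £26,700
Cap at £26,700: £290,600 exceeds the cap → £26,700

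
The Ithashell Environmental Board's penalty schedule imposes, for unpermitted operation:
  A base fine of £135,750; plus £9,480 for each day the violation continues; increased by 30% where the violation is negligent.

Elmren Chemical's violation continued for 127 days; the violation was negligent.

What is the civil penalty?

Per-day component: 127 × £9,480 = £1,203,960
Base plus per-day: £135,750 + £1,203,960 = £1,339,710
Enhancement: 30% of £1,339,710 = £401,913
Enhanced fine: £1,339,710 + £401,913 = £1,741,623

Civil penalty: £1,741,623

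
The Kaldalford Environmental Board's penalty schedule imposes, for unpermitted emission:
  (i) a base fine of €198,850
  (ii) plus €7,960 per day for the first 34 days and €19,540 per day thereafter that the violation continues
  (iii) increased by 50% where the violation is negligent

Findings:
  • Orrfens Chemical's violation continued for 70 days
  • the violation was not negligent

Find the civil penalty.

€1,172,930

First 34 days: 34 × €7,960 = €270,640
Remaining days: (70 − 34) × €19,540 = €703,440
Per-day component: €270,640 + €703,440 = €974,080
Base plus per-day: €198,850 + €974,080 = €1,172,930
The violation was not negligent: no 50% increase.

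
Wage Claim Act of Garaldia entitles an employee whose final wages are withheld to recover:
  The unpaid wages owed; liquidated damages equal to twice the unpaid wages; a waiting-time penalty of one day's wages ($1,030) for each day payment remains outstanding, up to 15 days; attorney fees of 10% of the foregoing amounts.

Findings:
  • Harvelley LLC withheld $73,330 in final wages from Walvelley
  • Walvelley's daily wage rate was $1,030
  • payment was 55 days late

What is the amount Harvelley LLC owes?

$258,984

Doubled: 2 × $73,330 = $146,660
Penalty days: min(55, 15) = 15
Waiting-time penalty: 15 × $1,030 = $15,450
Subtotal: $73,330 + $146,660 + $15,450 = $235,440
Attorney fees: 10% of $235,440 = $23,544
Total award: $235,440 + $23,544 = $258,984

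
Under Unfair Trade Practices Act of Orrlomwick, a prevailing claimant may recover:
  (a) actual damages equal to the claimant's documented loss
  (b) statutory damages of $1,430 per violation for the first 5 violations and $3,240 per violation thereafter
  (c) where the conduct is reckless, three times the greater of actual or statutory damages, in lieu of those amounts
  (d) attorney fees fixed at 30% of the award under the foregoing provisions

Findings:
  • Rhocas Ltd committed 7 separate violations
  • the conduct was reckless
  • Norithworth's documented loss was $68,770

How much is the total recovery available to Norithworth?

First 5 violations: 5 × $1,430 = $7,150
Remaining violations: (7 − 5) × $3,240 = $6,480
Statutory damages: $7,150 + $6,480 = $13,630
Greater of actual damages ($68,770) or statutory damages ($13,630): $68,770
Trebled: 3 × $68,770 = $206,310
Attorney fees: 30% of $206,310 = $61,893
Total recovery: $206,310 + $61,893 = $268,203

$268,203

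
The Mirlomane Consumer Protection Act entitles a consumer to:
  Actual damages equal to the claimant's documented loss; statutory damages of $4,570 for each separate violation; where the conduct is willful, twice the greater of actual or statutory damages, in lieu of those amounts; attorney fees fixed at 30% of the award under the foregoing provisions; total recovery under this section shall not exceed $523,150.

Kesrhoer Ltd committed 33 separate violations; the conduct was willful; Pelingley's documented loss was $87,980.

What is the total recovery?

Statutory damages: 33 × $4,570 = $150,810
Greater of actual damages ($87,980) or statutory damages ($150,810): $150,810
Doubled: 2 × $150,810 = $301,620
Attorney fees: 30% of $301,620 = $90,486
Total before cap: $301,620 + $90,486 = $392,106
Cap at $523,150: $392,106 is within the cap, no reduction.

$392,106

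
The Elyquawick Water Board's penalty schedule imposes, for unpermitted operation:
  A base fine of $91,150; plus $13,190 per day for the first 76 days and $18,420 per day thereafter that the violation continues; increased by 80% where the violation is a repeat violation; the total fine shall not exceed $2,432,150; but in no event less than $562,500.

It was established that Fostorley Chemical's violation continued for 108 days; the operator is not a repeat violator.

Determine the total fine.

First 76 days: 76 × $13,190 = $1,002,440
Remaining days: (108 − 76) × $18,420 = $589,440
Per-day component: $1,002,440 + $589,440 = $1,591,880
Base plus per-day: $91,150 + $1,591,880 = $1,683,030
The operator is not a repeat violator: no 80% increase.
Cap at $2,432,150: $1,683,030 is within the cap, no reduction.
Minimum $562,500: $1,683,030 meets the minimum, no increase.

$1,683,030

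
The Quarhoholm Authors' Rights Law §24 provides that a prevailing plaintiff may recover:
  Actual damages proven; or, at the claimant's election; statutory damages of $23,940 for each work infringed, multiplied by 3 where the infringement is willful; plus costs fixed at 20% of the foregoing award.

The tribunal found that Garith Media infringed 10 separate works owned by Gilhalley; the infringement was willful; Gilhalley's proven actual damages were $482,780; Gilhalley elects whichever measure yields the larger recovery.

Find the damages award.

$861,840

Statutory damages: 10 × $23,940 = $239,400
Trebled: 3 × $239,400 = $718,200
Greater of actual damages ($482,780) or enhanced statutory damages ($718,200): $718,200
Costs: 20% of $718,200 = $143,640
Award plus costs: $718,200 + $143,640 = $861,840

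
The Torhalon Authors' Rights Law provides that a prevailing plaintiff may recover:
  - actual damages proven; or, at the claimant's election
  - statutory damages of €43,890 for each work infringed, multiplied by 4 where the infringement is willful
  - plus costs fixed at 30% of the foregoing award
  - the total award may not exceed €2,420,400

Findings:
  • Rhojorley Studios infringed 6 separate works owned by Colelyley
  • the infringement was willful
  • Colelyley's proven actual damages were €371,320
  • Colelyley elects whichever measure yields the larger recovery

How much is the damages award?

Statutory damages: 6 × €43,890 = €263,340
Multiplied by 4: 4 × €263,340 = €1,053,360
Greater of actual damages (€371,320) or enhanced statutory damages (€1,053,360): €1,053,360
Costs: 30% of €1,053,360 = €316,008
Award plus costs: €1,053,360 + €316,008 = €1,369,368
Cap at €2,420,400: €1,369,368 is within the cap, no reduction.

€1,369,368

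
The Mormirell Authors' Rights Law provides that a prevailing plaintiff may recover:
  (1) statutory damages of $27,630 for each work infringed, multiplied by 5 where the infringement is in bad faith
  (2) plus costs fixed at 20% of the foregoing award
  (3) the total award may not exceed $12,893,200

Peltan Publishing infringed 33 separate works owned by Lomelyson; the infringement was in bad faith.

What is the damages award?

$5,470,740

Statutory damages: 33 × $27,630 = $911,790
Multiplied by 5: 5 × $911,790 = $4,558,950
Costs: 20% of $4,558,950 = $911,790
Award plus costs: $4,558,950 + $911,790 = $5,470,740
Cap at $12,893,200: $5,470,740 is within the cap, no reduction.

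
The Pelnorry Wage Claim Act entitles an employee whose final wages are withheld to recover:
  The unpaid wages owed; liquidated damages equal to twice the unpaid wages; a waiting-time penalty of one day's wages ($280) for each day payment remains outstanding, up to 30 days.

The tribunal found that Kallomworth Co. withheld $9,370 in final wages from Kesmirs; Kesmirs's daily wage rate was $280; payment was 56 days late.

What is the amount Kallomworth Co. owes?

Doubled: 2 × $9,370 = $18,740
Penalty days: min(56, 30) = 30
Waiting-time penalty: 30 × $280 = $8,400
Total award: $9,370 + $18,740 + $8,400 = $36,510

$36,510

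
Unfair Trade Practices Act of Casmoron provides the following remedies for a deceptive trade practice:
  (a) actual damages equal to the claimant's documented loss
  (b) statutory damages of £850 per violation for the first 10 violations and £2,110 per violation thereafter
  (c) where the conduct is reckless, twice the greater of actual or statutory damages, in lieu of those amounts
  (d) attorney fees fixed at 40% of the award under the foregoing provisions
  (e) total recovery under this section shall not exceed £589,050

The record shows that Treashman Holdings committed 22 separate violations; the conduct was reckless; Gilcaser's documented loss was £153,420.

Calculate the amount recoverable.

£429,576

First 10 violations: 10 × £850 = £8,500
Remaining violations: (22 − 10) × £2,110 = £25,320
Statutory damages: £8,500 + £25,320 = £33,820
Greater of actual damages (£153,420) or statutory damages (£33,820): £153,420
Doubled: 2 × £153,420 = £306,840
Attorney fees: 40% of £306,840 = £122,736
Total before cap: £306,840 + £122,736 = £429,576
Cap at £589,050: £429,576 is within the cap, no reduction.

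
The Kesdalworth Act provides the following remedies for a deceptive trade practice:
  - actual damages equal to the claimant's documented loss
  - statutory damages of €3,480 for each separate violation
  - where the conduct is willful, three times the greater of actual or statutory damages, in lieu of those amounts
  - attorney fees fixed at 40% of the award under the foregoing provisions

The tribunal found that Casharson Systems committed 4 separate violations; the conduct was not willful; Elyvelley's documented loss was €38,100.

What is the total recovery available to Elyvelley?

€72,828

Statutory damages: 4 × €3,480 = €13,920
Conduct not willful: the in-lieu enhancement does not apply.
Actual plus statutory damages: €38,100 + €13,920 = €52,020
Attorney fees: 40% of €52,020 = €20,808
Total recovery: €52,020 + €20,808 = €72,828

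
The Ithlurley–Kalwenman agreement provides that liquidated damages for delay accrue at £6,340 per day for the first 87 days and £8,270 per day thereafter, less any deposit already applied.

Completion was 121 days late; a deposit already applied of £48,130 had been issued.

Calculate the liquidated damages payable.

First 87 days: 87 × £6,340 = £551,580
Remaining days: (121 − 87) × £8,270 = £281,180
Accrued per-day damages: £551,580 + £281,180 = £832,760
Less deposit already applied: £832,760 − £48,130 = £784,630

£784,630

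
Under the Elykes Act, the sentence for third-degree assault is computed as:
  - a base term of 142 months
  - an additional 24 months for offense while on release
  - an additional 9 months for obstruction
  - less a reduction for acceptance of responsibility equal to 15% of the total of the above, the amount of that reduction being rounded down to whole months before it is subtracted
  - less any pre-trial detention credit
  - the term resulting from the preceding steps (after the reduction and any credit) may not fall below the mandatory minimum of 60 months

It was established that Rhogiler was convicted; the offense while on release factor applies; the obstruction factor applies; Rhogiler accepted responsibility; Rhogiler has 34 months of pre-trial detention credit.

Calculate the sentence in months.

Offense while on release enhancement: +24 months
Obstruction enhancement: +9 months
Adjusted term: 142 months + 24 months + 9 months = 175 months
Acceptance of responsibility reduction: 15% of 175 months = 26 months (rounded down)
After reduction: 175 − 26 = 149 months
Less pre-trial detention credit: 149 months − 34 months = 115 months
Minimum 60 months: 115 months meets the minimum, no increase.

Sentence: 115 months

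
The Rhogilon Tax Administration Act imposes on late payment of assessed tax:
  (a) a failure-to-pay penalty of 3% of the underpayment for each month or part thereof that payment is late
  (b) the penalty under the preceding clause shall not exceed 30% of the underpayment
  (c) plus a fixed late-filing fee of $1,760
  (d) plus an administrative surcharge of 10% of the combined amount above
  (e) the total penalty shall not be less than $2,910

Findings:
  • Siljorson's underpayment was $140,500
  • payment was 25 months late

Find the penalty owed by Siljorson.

Penalty: $48,301

Accrued rate: 3% × 25 = 75%, capped at 30% → 30%
Failure-to-pay penalty: 30% of $140,500 = $42,150
Penalty before surcharge: $42,150 + $1,760 = $43,910
Administrative surcharge: 10% of $43,910 = $4,391
Total penalty: $43,910 + $4,391 = $48,301
Minimum $2,910: $48,301 meets the minimum, no increase.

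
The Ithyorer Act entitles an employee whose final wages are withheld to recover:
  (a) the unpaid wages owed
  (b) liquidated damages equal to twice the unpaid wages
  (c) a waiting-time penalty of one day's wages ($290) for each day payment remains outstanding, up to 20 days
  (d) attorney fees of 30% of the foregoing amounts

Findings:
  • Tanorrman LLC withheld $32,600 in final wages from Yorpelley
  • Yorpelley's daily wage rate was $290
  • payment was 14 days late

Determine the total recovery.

$132,418

Doubled: 2 × $32,600 = $65,200
Penalty days: min(14, 20) = 14
Waiting-time penalty: 14 × $290 = $4,060
Subtotal: $32,600 + $65,200 + $4,060 = $101,860
Attorney fees: 30% of $101,860 = $30,558
Total award: $101,860 + $30,558 = $132,418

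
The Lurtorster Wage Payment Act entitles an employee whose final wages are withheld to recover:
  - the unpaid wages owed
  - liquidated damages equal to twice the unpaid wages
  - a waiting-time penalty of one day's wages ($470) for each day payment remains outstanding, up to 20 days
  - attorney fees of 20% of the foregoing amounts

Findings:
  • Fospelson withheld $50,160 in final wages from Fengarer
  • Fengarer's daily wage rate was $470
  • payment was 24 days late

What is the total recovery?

Doubled: 2 × $50,160 = $100,320
Penalty days: min(24, 20) = 20
Waiting-time penalty: 20 × $470 = $9,400
Subtotal: $50,160 + $100,320 + $9,400 = $159,880
Attorney fees: 20% of $159,880 = $31,976
Total award: $159,880 + $31,976 = $191,856

Total award: $191,856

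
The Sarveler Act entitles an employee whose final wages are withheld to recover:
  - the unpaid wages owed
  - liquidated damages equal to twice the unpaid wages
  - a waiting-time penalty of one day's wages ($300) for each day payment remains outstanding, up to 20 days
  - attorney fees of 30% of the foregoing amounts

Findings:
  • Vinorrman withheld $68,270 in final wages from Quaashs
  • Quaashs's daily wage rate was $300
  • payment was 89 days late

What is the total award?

Doubled: 2 × $68,270 = $136,540
Penalty days: min(89, 20) = 20
Waiting-time penalty: 20 × $300 = $6,000
Subtotal: $68,270 + $136,540 + $6,000 = $210,810
Attorney fees: 30% of $210,810 = $63,243
Total award: $210,810 + $63,243 = $274,053

$274,053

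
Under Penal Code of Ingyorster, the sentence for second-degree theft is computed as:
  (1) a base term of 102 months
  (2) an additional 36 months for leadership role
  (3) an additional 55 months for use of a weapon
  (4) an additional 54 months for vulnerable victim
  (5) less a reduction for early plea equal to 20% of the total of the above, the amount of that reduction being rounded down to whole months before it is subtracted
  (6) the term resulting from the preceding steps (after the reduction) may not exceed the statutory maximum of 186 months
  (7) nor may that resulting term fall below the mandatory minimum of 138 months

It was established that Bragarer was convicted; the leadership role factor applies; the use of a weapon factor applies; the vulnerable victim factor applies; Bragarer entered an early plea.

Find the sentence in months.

Sentence: 186 months

Leadership role enhancement: +36 months
Use of a weapon enhancement: +55 months
Vulnerable victim enhancement: +54 months
Adjusted term: 102 months + 36 months + 55 months + 54 months = 247 months
Early plea reduction: 20% of 247 months = 49 months (rounded down)
After reduction: 247 − 49 = 198 months
Cap at 186 months: 198 months exceeds the cap → 186 months
Minimum 138 months: 186 months meets the minimum, no increase.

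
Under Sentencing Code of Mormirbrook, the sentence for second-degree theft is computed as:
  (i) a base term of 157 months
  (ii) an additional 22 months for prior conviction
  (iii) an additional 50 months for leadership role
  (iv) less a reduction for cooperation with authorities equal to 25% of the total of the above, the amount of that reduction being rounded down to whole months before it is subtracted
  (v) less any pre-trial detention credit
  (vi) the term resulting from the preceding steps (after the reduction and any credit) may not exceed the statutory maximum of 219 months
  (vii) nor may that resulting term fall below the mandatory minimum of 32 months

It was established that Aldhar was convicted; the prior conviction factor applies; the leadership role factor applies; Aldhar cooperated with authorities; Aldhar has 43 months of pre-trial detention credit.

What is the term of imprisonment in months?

Sentence: 129 months

Prior conviction enhancement: +22 months
Leadership role enhancement: +50 months
Adjusted term: 157 months + 22 months + 50 months = 229 months
Cooperation with authorities reduction: 25% of 229 months = 57 months (rounded down)
After reduction: 229 − 57 = 172 months
Less pre-trial detention credit: 172 months − 43 months = 129 months
Cap at 219 months: 129 months is within the cap, no reduction.
Minimum 32 months: 129 months meets the minimum, no increase.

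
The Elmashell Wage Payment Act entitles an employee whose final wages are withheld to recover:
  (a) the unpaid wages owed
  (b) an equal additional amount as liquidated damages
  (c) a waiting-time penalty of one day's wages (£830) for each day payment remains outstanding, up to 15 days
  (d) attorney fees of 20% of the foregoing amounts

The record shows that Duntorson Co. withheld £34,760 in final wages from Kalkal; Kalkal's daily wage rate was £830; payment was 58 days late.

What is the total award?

Liquidated damages (equal amount): £34,760
Penalty days: min(58, 15) = 15
Waiting-time penalty: 15 × £830 = £12,450
Subtotal: £34,760 + £34,760 + £12,450 = £81,970
Attorney fees: 20% of £81,970 = £16,394
Total award: £81,970 + £16,394 = £98,364

£98,364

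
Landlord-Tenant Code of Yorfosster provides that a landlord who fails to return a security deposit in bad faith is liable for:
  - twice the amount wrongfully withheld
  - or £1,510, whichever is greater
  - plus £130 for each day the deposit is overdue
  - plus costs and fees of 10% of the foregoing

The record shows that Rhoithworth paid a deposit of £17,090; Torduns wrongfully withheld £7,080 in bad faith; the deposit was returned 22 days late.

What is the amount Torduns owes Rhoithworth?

£18,722

Doubled: 2 × £7,080 = £14,160
Minimum £1,510: £14,160 meets the minimum, no increase.
Late-return penalty: 22 × £130 = £2,860
Damages plus late penalty: £14,160 + £2,860 = £17,020
Costs and fees: 10% of £17,020 = £1,702
Total recovery: £17,020 + £1,702 = £18,722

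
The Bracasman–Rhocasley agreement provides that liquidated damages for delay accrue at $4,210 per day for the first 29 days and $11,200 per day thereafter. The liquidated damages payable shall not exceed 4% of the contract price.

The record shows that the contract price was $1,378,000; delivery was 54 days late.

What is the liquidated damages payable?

$55,120

First 29 days: 29 × $4,210 = $122,090
Remaining days: (54 − 29) × $11,200 = $280,000
Accrued per-day damages: $122,090 + $280,000 = $402,090
Cap: 4% of $1,378,000 = $55,120
Cap at $55,120: $402,090 exceeds the cap → $55,120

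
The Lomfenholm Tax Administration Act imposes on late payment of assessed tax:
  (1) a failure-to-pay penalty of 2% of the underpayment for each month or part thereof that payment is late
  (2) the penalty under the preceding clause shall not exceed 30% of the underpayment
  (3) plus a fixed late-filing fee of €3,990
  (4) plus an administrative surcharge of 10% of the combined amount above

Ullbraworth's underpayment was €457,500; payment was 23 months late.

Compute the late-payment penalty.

Penalty: €155,364

Accrued rate: 2% × 23 = 46%, capped at 30% → 30%
Failure-to-pay penalty: 30% of €457,500 = €137,250
Penalty before surcharge: €137,250 + €3,990 = €141,240
Administrative surcharge: 10% of €141,240 = €14,124
Total penalty: €141,240 + €14,124 = €155,364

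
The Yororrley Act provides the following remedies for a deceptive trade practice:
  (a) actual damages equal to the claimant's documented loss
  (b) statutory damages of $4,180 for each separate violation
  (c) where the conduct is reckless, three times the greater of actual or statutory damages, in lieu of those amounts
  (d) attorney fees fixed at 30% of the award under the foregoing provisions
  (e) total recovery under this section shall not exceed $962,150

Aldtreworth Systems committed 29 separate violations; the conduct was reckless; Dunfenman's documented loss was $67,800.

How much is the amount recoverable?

Statutory damages: 29 × $4,180 = $121,220
Greater of actual damages ($67,800) or statutory damages ($121,220): $121,220
Trebled: 3 × $121,220 = $363,660
Attorney fees: 30% of $363,660 = $109,098
Total before cap: $363,660 + $109,098 = $472,758
Cap at $962,150: $472,758 is within the cap, no reduction.

$472,758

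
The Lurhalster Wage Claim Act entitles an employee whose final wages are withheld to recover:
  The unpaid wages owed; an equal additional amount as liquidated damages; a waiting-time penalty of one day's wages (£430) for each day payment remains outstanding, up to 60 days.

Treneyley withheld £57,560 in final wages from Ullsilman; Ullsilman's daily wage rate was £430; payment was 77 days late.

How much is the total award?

£140,920

Liquidated damages (equal amount): £57,560
Penalty days: min(77, 60) = 60
Waiting-time penalty: 60 × £430 = £25,800
Total award: £57,560 + £57,560 + £25,800 = £140,920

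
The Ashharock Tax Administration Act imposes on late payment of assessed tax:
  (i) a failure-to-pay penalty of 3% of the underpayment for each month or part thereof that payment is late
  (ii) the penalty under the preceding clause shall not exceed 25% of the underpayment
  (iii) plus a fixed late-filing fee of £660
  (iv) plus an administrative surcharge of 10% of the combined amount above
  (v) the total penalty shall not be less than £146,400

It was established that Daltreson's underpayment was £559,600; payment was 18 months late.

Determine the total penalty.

£154,616

Accrued rate: 3% × 18 = 54%, capped at 25% → 25%
Failure-to-pay penalty: 25% of £559,600 = £139,900
Penalty before surcharge: £139,900 + £660 = £140,560
Administrative surcharge: 10% of £140,560 = £14,056
Total penalty: £140,560 + £14,056 = £154,616
Minimum £146,400: £154,616 meets the minimum, no increase.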